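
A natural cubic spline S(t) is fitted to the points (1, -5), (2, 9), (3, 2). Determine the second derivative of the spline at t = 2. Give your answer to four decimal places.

-31.5000

With m_i denoting the second derivative at x_i, h_i = 1, 1, and Δ_i = (y_(i+1) − y_i)/h_i = 14, -7:
  1·m_0 + 4·m_1 + 1·m_2 = 6(Δ_1 - Δ_0) = -126
Natural end conditions: m_0 = m_2 = 0.
Hence m_0 = 0, m_1 = -63/2, m_2 = 0.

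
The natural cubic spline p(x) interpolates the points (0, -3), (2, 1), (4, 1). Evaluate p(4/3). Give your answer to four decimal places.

Let M_i = p''(x_i). Step sizes h_i = 2, 2; slopes of the chords Δ_i = (y_(i+1) - y_i)/h_i = 2, 0.
  2·M_0 + 8·M_1 + 2·M_2 = 6(Δ_1 - Δ_0) = -12
Natural end conditions: M_0 = M_2 = 0.
Hence M_0 = 0, M_1 = -3/2, M_2 = 0.
On [0, 2], p(x) = -3 + 5/2·x + 0·x² - 1/8·x³.
With x = 4/3: p(4/3) = 1/27.

0.0370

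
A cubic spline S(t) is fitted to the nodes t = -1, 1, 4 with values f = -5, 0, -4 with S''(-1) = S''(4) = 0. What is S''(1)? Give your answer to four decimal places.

Put σ_i = S'' at the i-th knot. Here h = (2, 3) and Δ = (5/2, -4/3), so the interior equations h_(i-1)·σ_(i-1) + 2(h_(i-1)+h_i)·σ_i + h_i·σ_(i+1) = 6(Δ_i − Δ_(i-1)) read
  2·σ_0 + 10·σ_1 + 3·σ_2 = 6(Δ_1 - Δ_0) = -23
Natural end conditions: σ_0 = σ_2 = 0.
Forward elimination and back-substitution give σ_0 = 0, σ_1 = -23/10, σ_2 = 0.

-2.3000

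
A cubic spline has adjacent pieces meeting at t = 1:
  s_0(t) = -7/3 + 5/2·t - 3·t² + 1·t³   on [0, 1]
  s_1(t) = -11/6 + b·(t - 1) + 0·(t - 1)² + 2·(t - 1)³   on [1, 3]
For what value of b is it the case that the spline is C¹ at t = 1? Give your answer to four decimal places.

s_0'(t) = 5/2 - 6·t + 3·t², so s_0'(1) = -1/2. On the right, s_1'(1) = b, so b = -1/2.

-0.5000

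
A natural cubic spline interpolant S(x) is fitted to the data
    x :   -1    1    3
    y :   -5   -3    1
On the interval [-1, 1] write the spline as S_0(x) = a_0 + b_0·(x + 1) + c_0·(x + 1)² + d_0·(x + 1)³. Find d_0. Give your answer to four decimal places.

0.0625

Write M_i for S''(x_i). With h_i = 2, 2 and divided differences Δ_i = 1, 2, the continuity of S' gives the tridiagonal system
  2·M_0 + 8·M_1 + 2·M_2 = 6(Δ_1 - Δ_0) = 6
Natural end conditions: M_0 = M_2 = 0.
Forward elimination and back-substitution give M_0 = 0, M_1 = 3/4, M_2 = 0.
On [-1, 1], with S_0(x) = a_0 + b_0·(x + 1) + c_0·(x + 1)² + d_0·(x + 1)³: c_0 = M_0/2 = 0, d_0 = (M_1 - M_0)/(6h_0) = 1/16, b_0 = Δ_0 - h_0(2M_0 + M_1)/6 = 3/4.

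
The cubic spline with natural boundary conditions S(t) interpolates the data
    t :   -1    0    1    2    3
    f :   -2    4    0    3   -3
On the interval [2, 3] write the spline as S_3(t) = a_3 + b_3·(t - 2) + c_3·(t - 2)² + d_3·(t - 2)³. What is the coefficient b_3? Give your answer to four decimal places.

0.1786

With M_i denoting the second derivative at x_i, h_i = 1, 1, 1, 1, and Δ_i = (y_(i+1) − y_i)/h_i = 6, -4, 3, -6:
  1·M_0 + 4·M_1 + 1·M_2 = 6(Δ_1 - Δ_0) = -60
  1·M_1 + 4·M_2 + 1·M_3 = 6(Δ_2 - Δ_1) = 42
  1·M_2 + 4·M_3 + 1·M_4 = 6(Δ_3 - Δ_2) = -54
Natural end conditions: M_0 = M_4 = 0.
Solving the tridiagonal system: M_0 = 0, M_1 = -561/28, M_2 = 141/7, M_3 = -519/28, M_4 = 0.
On [2, 3], with S_3(t) = a_3 + b_3·(t - 2) + c_3·(t - 2)² + d_3·(t - 2)³: c_3 = M_3/2 = -519/56, d_3 = (M_4 - M_3)/(6h_3) = 173/56, b_3 = Δ_3 - h_3(2M_3 + M_4)/6 = 5/28.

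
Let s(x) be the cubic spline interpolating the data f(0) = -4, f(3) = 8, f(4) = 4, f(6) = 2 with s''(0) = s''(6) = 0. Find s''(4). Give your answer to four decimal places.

4.0851

Put σ_i = s'' at the i-th knot. Here h = (3, 1, 2) and Δ = (4, -4, -1), so the interior equations h_(i-1)·σ_(i-1) + 2(h_(i-1)+h_i)·σ_i + h_i·σ_(i+1) = 6(Δ_i − Δ_(i-1)) read
  3·σ_0 + 8·σ_1 + 1·σ_2 = 6(Δ_1 - Δ_0) = -48
  1·σ_1 + 6·σ_2 + 2·σ_3 = 6(Δ_2 - Δ_1) = 18
Natural end conditions: σ_0 = σ_3 = 0.
Forward elimination and back-substitution give σ_0 = 0, σ_1 = -306/47, σ_2 = 192/47, σ_3 = 0.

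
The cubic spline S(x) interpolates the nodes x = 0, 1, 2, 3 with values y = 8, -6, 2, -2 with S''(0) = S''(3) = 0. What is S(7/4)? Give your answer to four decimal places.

-0.0313

Put m_i = S'' at the i-th knot. Here h = (1, 1, 1) and Δ = (-14, 8, -4), so the interior equations h_(i-1)·m_(i-1) + 2(h_(i-1)+h_i)·m_i + h_i·m_(i+1) = 6(Δ_i − Δ_(i-1)) read
  1·m_0 + 4·m_1 + 1·m_2 = 6(Δ_1 - Δ_0) = 132
  1·m_1 + 4·m_2 + 1·m_3 = 6(Δ_2 - Δ_1) = -72
Natural end conditions: m_0 = m_3 = 0.
Solving the tridiagonal system: m_0 = 0, m_1 = 40, m_2 = -28, m_3 = 0.
On [1, 2], S(x) = -6 - 2/3·(x - 1) + 20·(x - 1)² - 34/3·(x - 1)³.
With (x - 1) = 3/4: S(7/4) = -1/32.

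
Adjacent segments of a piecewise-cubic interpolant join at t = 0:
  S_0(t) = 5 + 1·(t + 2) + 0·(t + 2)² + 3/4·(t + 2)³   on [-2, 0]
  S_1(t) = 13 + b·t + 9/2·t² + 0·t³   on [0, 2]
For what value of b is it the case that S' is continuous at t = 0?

10

S_0'(t) = 1 + 0·(t + 2) + 9/4·(t + 2)², so S_0'(0) = 10. On the right, S_1'(0) = b, so b = 10.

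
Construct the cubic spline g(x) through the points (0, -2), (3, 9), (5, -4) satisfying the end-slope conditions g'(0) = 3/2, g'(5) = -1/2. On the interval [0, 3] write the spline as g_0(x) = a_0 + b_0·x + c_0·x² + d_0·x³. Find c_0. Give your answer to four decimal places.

Write σ_i for g''(x_i). With h_i = 3, 2 and divided differences Δ_i = 11/3, -13/2, the continuity of g' gives the tridiagonal system
  3·σ_0 + 10·σ_1 + 2·σ_2 = 6(Δ_1 - Δ_0) = -61
Clamped end conditions give two more equations: 2h_0·σ_0 + h_0·σ_1 = 6(Δ_0 - g'(0)) = 13 and h_1·σ_1 + 2h_1·σ_2 = 6(g'(5) - Δ_1) = 36.
Solving the tridiagonal system: σ_0 = 118/15, σ_1 = -57/5, σ_2 = 147/10.
On [0, 3], with g_0(x) = a_0 + b_0·x + c_0·x² + d_0·x³: c_0 = σ_0/2 = 59/15, d_0 = (σ_1 - σ_0)/(6h_0) = -289/270, b_0 = Δ_0 - h_0(2σ_0 + σ_1)/6 = 3/2.

3.9333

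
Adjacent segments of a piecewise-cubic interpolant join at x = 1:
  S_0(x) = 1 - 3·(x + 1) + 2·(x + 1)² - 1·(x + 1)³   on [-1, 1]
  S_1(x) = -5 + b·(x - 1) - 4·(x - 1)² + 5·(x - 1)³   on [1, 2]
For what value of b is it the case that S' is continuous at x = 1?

-7

S_0'(x) = -3 + 4·(x + 1) - 3·(x + 1)², so S_0'(1) = -7. On the right, S_1'(1) = b, so b = -7.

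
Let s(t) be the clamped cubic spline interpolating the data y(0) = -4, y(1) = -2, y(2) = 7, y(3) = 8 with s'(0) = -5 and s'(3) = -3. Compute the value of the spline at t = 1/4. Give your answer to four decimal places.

-4.7625

Put M_i = s'' at the i-th knot. Here h = (1, 1, 1) and Δ = (2, 9, 1), so the interior equations h_(i-1)·M_(i-1) + 2(h_(i-1)+h_i)·M_i + h_i·M_(i+1) = 6(Δ_i − Δ_(i-1)) read
  1·M_0 + 4·M_1 + 1·M_2 = 6(Δ_1 - Δ_0) = 42
  1·M_1 + 4·M_2 + 1·M_3 = 6(Δ_2 - Δ_1) = -48
Clamped end conditions give two more equations: 2h_0·M_0 + h_0·M_1 = 6(Δ_0 - s'(0)) = 42 and h_2·M_2 + 2h_2·M_3 = 6(s'(3) - Δ_2) = -24.
Hence M_0 = 242/15, M_1 = 146/15, M_2 = -196/15, M_3 = -82/15.
On [0, 1], s(t) = -4 - 5·t + 121/15·t² - 16/15·t³.
With t = 1/4: s(1/4) = -381/80.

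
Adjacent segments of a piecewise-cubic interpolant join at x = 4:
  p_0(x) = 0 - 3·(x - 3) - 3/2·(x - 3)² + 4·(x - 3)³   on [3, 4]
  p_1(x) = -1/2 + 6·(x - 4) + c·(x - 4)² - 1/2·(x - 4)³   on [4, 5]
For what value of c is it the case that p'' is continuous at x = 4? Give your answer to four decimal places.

10.5000

p_0''(x) = -3 + 24·(x - 3), so p_0''(4) = 21. On the right, p_1''(4) = 2c, so c = 21/2.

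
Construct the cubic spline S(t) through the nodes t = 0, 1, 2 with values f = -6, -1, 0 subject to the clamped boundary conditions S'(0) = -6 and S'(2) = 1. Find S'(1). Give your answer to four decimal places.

5.7500

Write M_i for S''(x_i). With h_i = 1, 1 and divided differences Δ_i = 5, 1, the continuity of S' gives the tridiagonal system
  1·M_0 + 4·M_1 + 1·M_2 = 6(Δ_1 - Δ_0) = -24
Clamped end conditions give two more equations: 2h_0·M_0 + h_0·M_1 = 6(Δ_0 - S'(0)) = 66 and h_1·M_1 + 2h_1·M_2 = 6(S'(2) - Δ_1) = 0.
Forward elimination and back-substitution give M_0 = 85/2, M_1 = -19, M_2 = 19/2.
On [1, 2], S'(t) = b_1 + 2c_1·(t - 1) + 3d_1·(t - 1)² with b_1 = Δ_1 - h_1(2M_1 + M_2)/6 = 23/4, c_1 = M_1/2 = -19/2, d_1 = (M_2 - M_1)/(6h_1) = 19/4. So S'(1) = 23/4.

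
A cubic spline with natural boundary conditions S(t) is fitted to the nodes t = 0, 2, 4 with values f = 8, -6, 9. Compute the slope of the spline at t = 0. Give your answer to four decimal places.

-10.6250

With m_i denoting the second derivative at x_i, h_i = 2, 2, and Δ_i = (y_(i+1) − y_i)/h_i = -7, 15/2:
  2·m_0 + 8·m_1 + 2·m_2 = 6(Δ_1 - Δ_0) = 87
Natural end conditions: m_0 = m_2 = 0.
Forward elimination and back-substitution give m_0 = 0, m_1 = 87/8, m_2 = 0.
On [0, 2], S'(t) = b_0 + 2c_0·t + 3d_0·t² with b_0 = Δ_0 - h_0(2m_0 + m_1)/6 = -85/8, c_0 = m_0/2 = 0, d_0 = (m_1 - m_0)/(6h_0) = 29/32. So S'(0) = -85/8.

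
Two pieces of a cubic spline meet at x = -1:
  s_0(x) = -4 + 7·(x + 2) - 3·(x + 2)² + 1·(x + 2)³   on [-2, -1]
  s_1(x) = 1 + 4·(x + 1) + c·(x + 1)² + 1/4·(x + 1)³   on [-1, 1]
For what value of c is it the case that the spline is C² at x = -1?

s_0''(x) = -6 + 6·(x + 2), so s_0''(-1) = 0. On the right, s_1''(-1) = 2c, so c = 0.

0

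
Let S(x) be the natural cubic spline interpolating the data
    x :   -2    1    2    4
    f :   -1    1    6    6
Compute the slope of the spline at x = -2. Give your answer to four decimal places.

Put σ_i = S'' at the i-th knot. Here h = (3, 1, 2) and Δ = (2/3, 5, 0), so the interior equations h_(i-1)·σ_(i-1) + 2(h_(i-1)+h_i)·σ_i + h_i·σ_(i+1) = 6(Δ_i − Δ_(i-1)) read
  3·σ_0 + 8·σ_1 + 1·σ_2 = 6(Δ_1 - Δ_0) = 26
  1·σ_1 + 6·σ_2 + 2·σ_3 = 6(Δ_2 - Δ_1) = -30
Natural end conditions: σ_0 = σ_3 = 0.
Solving: σ_0 = 0, σ_1 = 186/47, σ_2 = -266/47, σ_3 = 0.
On [-2, 1], S'(x) = b_0 + 2c_0·(x + 2) + 3d_0·(x + 2)² with b_0 = Δ_0 - h_0(2σ_0 + σ_1)/6 = -185/141, c_0 = σ_0/2 = 0, d_0 = (σ_1 - σ_0)/(6h_0) = 31/141. So S'(-2) = -185/141.

-1.3121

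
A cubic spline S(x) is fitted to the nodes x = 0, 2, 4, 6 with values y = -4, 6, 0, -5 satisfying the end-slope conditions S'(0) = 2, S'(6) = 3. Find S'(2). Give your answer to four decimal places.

Put m_i = S'' at the i-th knot. Here h = (2, 2, 2) and Δ = (5, -3, -5/2), so the interior equations h_(i-1)·m_(i-1) + 2(h_(i-1)+h_i)·m_i + h_i·m_(i+1) = 6(Δ_i − Δ_(i-1)) read
  2·m_0 + 8·m_1 + 2·m_2 = 6(Δ_1 - Δ_0) = -48
  2·m_1 + 8·m_2 + 2·m_3 = 6(Δ_2 - Δ_1) = 3
Clamped end conditions give two more equations: 2h_0·m_0 + h_0·m_1 = 6(Δ_0 - S'(0)) = 18 and h_2·m_2 + 2h_2·m_3 = 6(S'(6) - Δ_2) = 33.
Solving: m_0 = 259/30, m_1 = -124/15, m_2 = 13/30, m_3 = 241/30.
On [2, 4], S'(x) = b_1 + 2c_1·(x - 2) + 3d_1·(x - 2)² with b_1 = Δ_1 - h_1(2m_1 + m_2)/6 = 71/30, c_1 = m_1/2 = -62/15, d_1 = (m_2 - m_1)/(6h_1) = 29/40. So S'(2) = 71/30.

2.3667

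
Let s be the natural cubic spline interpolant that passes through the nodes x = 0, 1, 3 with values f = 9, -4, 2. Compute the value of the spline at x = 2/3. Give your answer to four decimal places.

With M_i denoting the second derivative at x_i, h_i = 1, 2, and Δ_i = (y_(i+1) − y_i)/h_i = -13, 3:
  1·M_0 + 6·M_1 + 2·M_2 = 6(Δ_1 - Δ_0) = 96
Natural end conditions: M_0 = M_2 = 0.
Forward elimination and back-substitution give M_0 = 0, M_1 = 16, M_2 = 0.
On [0, 1], s(x) = 9 - 47/3·x + 0·x² + 8/3·x³.
With x = 2/3: s(2/3) = -53/81.

-0.6543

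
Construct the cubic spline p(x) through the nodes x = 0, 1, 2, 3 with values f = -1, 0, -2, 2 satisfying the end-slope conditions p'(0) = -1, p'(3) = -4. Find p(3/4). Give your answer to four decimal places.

Write m_i for p''(x_i). With h_i = 1, 1, 1 and divided differences Δ_i = 1, -2, 4, the continuity of p' gives the tridiagonal system
  1·m_0 + 4·m_1 + 1·m_2 = 6(Δ_1 - Δ_0) = -18
  1·m_1 + 4·m_2 + 1·m_3 = 6(Δ_2 - Δ_1) = 36
Clamped end conditions give two more equations: 2h_0·m_0 + h_0·m_1 = 6(Δ_0 - p'(0)) = 12 and h_2·m_2 + 2h_2·m_3 = 6(p'(3) - Δ_2) = -48.
Forward elimination and back-substitution give m_0 = 62/5, m_1 = -64/5, m_2 = 104/5, m_3 = -172/5.
On [0, 1], p(x) = -1 - 1·x + 31/5·x² - 21/5·x³.
With x = 3/4: p(3/4) = -11/320.

-0.0344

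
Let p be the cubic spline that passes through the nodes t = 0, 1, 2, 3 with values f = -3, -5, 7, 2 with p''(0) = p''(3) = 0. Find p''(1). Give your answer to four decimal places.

Write M_i for p''(x_i). With h_i = 1, 1, 1 and divided differences Δ_i = -2, 12, -5, the continuity of p' gives the tridiagonal system
  1·M_0 + 4·M_1 + 1·M_2 = 6(Δ_1 - Δ_0) = 84
  1·M_1 + 4·M_2 + 1·M_3 = 6(Δ_2 - Δ_1) = -102
Natural end conditions: M_0 = M_3 = 0.
Hence M_0 = 0, M_1 = 146/5, M_2 = -164/5, M_3 = 0.

29.2000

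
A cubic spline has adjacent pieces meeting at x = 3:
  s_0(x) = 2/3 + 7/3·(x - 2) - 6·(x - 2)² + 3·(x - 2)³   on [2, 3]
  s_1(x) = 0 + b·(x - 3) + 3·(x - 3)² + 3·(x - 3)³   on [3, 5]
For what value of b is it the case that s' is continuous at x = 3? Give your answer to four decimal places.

-0.6667

s_0'(x) = 7/3 - 12·(x - 2) + 9·(x - 2)², so s_0'(3) = -2/3. On the right, s_1'(3) = b, so b = -2/3.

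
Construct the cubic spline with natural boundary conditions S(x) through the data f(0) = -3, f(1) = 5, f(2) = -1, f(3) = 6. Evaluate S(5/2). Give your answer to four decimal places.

Let m_i = S''(x_i). Step sizes h_i = 1, 1, 1; slopes of the chords Δ_i = (y_(i+1) - y_i)/h_i = 8, -6, 7.
  1·m_0 + 4·m_1 + 1·m_2 = 6(Δ_1 - Δ_0) = -84
  1·m_1 + 4·m_2 + 1·m_3 = 6(Δ_2 - Δ_1) = 78
Natural end conditions: m_0 = m_3 = 0.
Forward elimination and back-substitution give m_0 = 0, m_1 = -138/5, m_2 = 132/5, m_3 = 0.
On [2, 3], S(x) = -1 - 9/5·(x - 2) + 66/5·(x - 2)² - 22/5·(x - 2)³.
With (x - 2) = 1/2: S(5/2) = 17/20.

0.8500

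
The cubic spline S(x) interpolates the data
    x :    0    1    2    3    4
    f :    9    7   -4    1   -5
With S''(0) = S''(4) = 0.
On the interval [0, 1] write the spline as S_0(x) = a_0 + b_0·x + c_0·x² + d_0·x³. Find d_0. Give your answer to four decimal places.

-3.7500

Write m_i for S''(x_i). With h_i = 1, 1, 1, 1 and divided differences Δ_i = -2, -11, 5, -6, the continuity of S' gives the tridiagonal system
  1·m_0 + 4·m_1 + 1·m_2 = 6(Δ_1 - Δ_0) = -54
  1·m_1 + 4·m_2 + 1·m_3 = 6(Δ_2 - Δ_1) = 96
  1·m_2 + 4·m_3 + 1·m_4 = 6(Δ_3 - Δ_2) = -66
Natural end conditions: m_0 = m_4 = 0.
Solving: m_0 = 0, m_1 = -45/2, m_2 = 36, m_3 = -51/2, m_4 = 0.
On [0, 1], with S_0(x) = a_0 + b_0·x + c_0·x² + d_0·x³: c_0 = m_0/2 = 0, d_0 = (m_1 - m_0)/(6h_0) = -15/4, b_0 = Δ_0 - h_0(2m_0 + m_1)/6 = 7/4.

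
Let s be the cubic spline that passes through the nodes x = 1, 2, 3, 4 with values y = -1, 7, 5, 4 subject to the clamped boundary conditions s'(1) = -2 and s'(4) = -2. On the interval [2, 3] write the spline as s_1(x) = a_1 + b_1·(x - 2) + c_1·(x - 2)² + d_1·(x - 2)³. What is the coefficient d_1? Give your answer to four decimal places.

Let M_i = s''(x_i). Step sizes h_i = 1, 1, 1; slopes of the chords Δ_i = (y_(i+1) - y_i)/h_i = 8, -2, -1.
  1·M_0 + 4·M_1 + 1·M_2 = 6(Δ_1 - Δ_0) = -60
  1·M_1 + 4·M_2 + 1·M_3 = 6(Δ_2 - Δ_1) = 6
Clamped end conditions give two more equations: 2h_0·M_0 + h_0·M_1 = 6(Δ_0 - s'(1)) = 60 and h_2·M_2 + 2h_2·M_3 = 6(s'(4) - Δ_2) = -6.
Hence M_0 = 222/5, M_1 = -144/5, M_2 = 54/5, M_3 = -42/5.
On [2, 3], with s_1(x) = a_1 + b_1·(x - 2) + c_1·(x - 2)² + d_1·(x - 2)³: c_1 = M_1/2 = -72/5, d_1 = (M_2 - M_1)/(6h_1) = 33/5, b_1 = Δ_1 - h_1(2M_1 + M_2)/6 = 29/5.

6.6000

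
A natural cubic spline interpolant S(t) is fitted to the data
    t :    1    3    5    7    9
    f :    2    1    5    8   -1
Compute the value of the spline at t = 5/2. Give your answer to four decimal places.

0.8574

With M_i denoting the second derivative at x_i, h_i = 2, 2, 2, 2, and Δ_i = (y_(i+1) − y_i)/h_i = -1/2, 2, 3/2, -9/2:
  2·M_0 + 8·M_1 + 2·M_2 = 6(Δ_1 - Δ_0) = 15
  2·M_1 + 8·M_2 + 2·M_3 = 6(Δ_2 - Δ_1) = -3
  2·M_2 + 8·M_3 + 2·M_4 = 6(Δ_3 - Δ_2) = -36
Natural end conditions: M_0 = M_4 = 0.
Solving: M_0 = 0, M_1 = 201/112, M_2 = 9/28, M_3 = -513/112, M_4 = 0.
On [1, 3], S(t) = 2 - 123/112·(t - 1) + 0·(t - 1)² + 67/448·(t - 1)³.
With (t - 1) = 3/2: S(5/2) = 439/512.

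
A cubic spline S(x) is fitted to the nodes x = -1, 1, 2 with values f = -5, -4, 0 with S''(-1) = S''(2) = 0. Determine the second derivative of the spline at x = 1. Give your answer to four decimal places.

3.5000

Put M_i = S'' at the i-th knot. Here h = (2, 1) and Δ = (1/2, 4), so the interior equations h_(i-1)·M_(i-1) + 2(h_(i-1)+h_i)·M_i + h_i·M_(i+1) = 6(Δ_i − Δ_(i-1)) read
  2·M_0 + 6·M_1 + 1·M_2 = 6(Δ_1 - Δ_0) = 21
Natural end conditions: M_0 = M_2 = 0.
Forward elimination and back-substitution give M_0 = 0, M_1 = 7/2, M_2 = 0.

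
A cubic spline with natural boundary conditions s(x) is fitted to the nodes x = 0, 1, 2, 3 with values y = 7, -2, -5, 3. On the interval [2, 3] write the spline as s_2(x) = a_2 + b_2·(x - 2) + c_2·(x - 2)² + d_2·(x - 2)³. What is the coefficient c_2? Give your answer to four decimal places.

7.6000

Put M_i = s'' at the i-th knot. Here h = (1, 1, 1) and Δ = (-9, -3, 8), so the interior equations h_(i-1)·M_(i-1) + 2(h_(i-1)+h_i)·M_i + h_i·M_(i+1) = 6(Δ_i − Δ_(i-1)) read
  1·M_0 + 4·M_1 + 1·M_2 = 6(Δ_1 - Δ_0) = 36
  1·M_1 + 4·M_2 + 1·M_3 = 6(Δ_2 - Δ_1) = 66
Natural end conditions: M_0 = M_3 = 0.
Solving: M_0 = 0, M_1 = 26/5, M_2 = 76/5, M_3 = 0.
On [2, 3], with s_2(x) = a_2 + b_2·(x - 2) + c_2·(x - 2)² + d_2·(x - 2)³: c_2 = M_2/2 = 38/5, d_2 = (M_3 - M_2)/(6h_2) = -38/15, b_2 = Δ_2 - h_2(2M_2 + M_3)/6 = 44/15.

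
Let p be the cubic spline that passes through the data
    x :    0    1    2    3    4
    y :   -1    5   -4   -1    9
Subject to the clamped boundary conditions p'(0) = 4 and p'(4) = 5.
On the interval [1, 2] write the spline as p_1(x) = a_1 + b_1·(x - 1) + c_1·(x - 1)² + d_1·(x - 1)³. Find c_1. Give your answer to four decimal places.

-17.1786

Put M_i = p'' at the i-th knot. Here h = (1, 1, 1, 1) and Δ = (6, -9, 3, 10), so the interior equations h_(i-1)·M_(i-1) + 2(h_(i-1)+h_i)·M_i + h_i·M_(i+1) = 6(Δ_i − Δ_(i-1)) read
  1·M_0 + 4·M_1 + 1·M_2 = 6(Δ_1 - Δ_0) = -90
  1·M_1 + 4·M_2 + 1·M_3 = 6(Δ_2 - Δ_1) = 72
  1·M_2 + 4·M_3 + 1·M_4 = 6(Δ_3 - Δ_2) = 42
Clamped end conditions give two more equations: 2h_0·M_0 + h_0·M_1 = 6(Δ_0 - p'(0)) = 12 and h_3·M_3 + 2h_3·M_4 = 6(p'(4) - Δ_3) = -30.
Solving: M_0 = 649/28, M_1 = -481/14, M_2 = 97/4, M_3 = 131/14, M_4 = -551/28.
On [1, 2], with p_1(x) = a_1 + b_1·(x - 1) + c_1·(x - 1)² + d_1·(x - 1)³: c_1 = M_1/2 = -481/28, d_1 = (M_2 - M_1)/(6h_1) = 547/56, b_1 = Δ_1 - h_1(2M_1 + M_2)/6 = -89/56.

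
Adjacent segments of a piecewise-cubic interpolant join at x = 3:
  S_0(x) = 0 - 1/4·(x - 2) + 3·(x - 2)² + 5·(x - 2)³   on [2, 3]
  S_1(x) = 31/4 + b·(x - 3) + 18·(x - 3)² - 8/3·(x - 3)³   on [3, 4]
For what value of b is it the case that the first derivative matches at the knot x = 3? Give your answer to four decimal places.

20.7500

S_0'(x) = -1/4 + 6·(x - 2) + 15·(x - 2)², so S_0'(3) = 83/4. On the right, S_1'(3) = b, so b = 83/4.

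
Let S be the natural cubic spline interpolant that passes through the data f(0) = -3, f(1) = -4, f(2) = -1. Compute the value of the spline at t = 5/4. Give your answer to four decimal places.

-3.5781

Let M_i = S''(x_i). Step sizes h_i = 1, 1; slopes of the chords Δ_i = (y_(i+1) - y_i)/h_i = -1, 3.
  1·M_0 + 4·M_1 + 1·M_2 = 6(Δ_1 - Δ_0) = 24
Natural end conditions: M_0 = M_2 = 0.
Solving the tridiagonal system: M_0 = 0, M_1 = 6, M_2 = 0.
On [1, 2], S(t) = -4 + 1·(t - 1) + 3·(t - 1)² - 1·(t - 1)³.
With (t - 1) = 1/4: S(5/4) = -229/64.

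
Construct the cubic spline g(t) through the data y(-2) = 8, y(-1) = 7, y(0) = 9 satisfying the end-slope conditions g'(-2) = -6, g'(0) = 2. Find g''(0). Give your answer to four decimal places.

Write M_i for g''(x_i). With h_i = 1, 1 and divided differences Δ_i = -1, 2, the continuity of g' gives the tridiagonal system
  1·M_0 + 4·M_1 + 1·M_2 = 6(Δ_1 - Δ_0) = 18
Clamped end conditions give two more equations: 2h_0·M_0 + h_0·M_1 = 6(Δ_0 - g'(-2)) = 30 and h_1·M_1 + 2h_1·M_2 = 6(g'(0) - Δ_1) = 0.
Solving: M_0 = 29/2, M_1 = 1, M_2 = -1/2.

-0.5000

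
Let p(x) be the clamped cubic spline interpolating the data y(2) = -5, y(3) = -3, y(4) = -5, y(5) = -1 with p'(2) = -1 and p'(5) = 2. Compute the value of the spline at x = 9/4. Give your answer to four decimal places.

-4.8281

Let σ_i = p''(x_i). Step sizes h_i = 1, 1, 1; slopes of the chords Δ_i = (y_(i+1) - y_i)/h_i = 2, -2, 4.
  1·σ_0 + 4·σ_1 + 1·σ_2 = 6(Δ_1 - Δ_0) = -24
  1·σ_1 + 4·σ_2 + 1·σ_3 = 6(Δ_2 - Δ_1) = 36
Clamped end conditions give two more equations: 2h_0·σ_0 + h_0·σ_1 = 6(Δ_0 - p'(2)) = 18 and h_2·σ_2 + 2h_2·σ_3 = 6(p'(5) - Δ_2) = -12.
Solving: σ_0 = 16, σ_1 = -14, σ_2 = 16, σ_3 = -14.
On [2, 3], p(x) = -5 - 1·(x - 2) + 8·(x - 2)² - 5·(x - 2)³.
With (x - 2) = 1/4: p(9/4) = -309/64.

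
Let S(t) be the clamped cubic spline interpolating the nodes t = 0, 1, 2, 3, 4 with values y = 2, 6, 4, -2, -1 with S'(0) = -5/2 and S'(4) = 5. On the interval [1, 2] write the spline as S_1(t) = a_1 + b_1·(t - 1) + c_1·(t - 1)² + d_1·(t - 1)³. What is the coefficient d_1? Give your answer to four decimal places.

With m_i denoting the second derivative at x_i, h_i = 1, 1, 1, 1, and Δ_i = (y_(i+1) − y_i)/h_i = 4, -2, -6, 1:
  1·m_0 + 4·m_1 + 1·m_2 = 6(Δ_1 - Δ_0) = -36
  1·m_1 + 4·m_2 + 1·m_3 = 6(Δ_2 - Δ_1) = -24
  1·m_2 + 4·m_3 + 1·m_4 = 6(Δ_3 - Δ_2) = 42
Clamped end conditions give two more equations: 2h_0·m_0 + h_0·m_1 = 6(Δ_0 - S'(0)) = 39 and h_3·m_3 + 2h_3·m_4 = 6(S'(4) - Δ_3) = 24.
Solving: m_0 = 1497/56, m_1 = -405/28, m_2 = -39/8, m_3 = 279/28, m_4 = 393/56.
On [1, 2], with S_1(t) = a_1 + b_1·(t - 1) + c_1·(t - 1)² + d_1·(t - 1)³: c_1 = m_1/2 = -405/56, d_1 = (m_2 - m_1)/(6h_1) = 179/112, b_1 = Δ_1 - h_1(2m_1 + m_2)/6 = 407/112.

1.5982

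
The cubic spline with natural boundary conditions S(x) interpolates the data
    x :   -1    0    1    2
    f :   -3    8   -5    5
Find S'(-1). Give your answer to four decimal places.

Put M_i = S'' at the i-th knot. Here h = (1, 1, 1) and Δ = (11, -13, 10), so the interior equations h_(i-1)·M_(i-1) + 2(h_(i-1)+h_i)·M_i + h_i·M_(i+1) = 6(Δ_i − Δ_(i-1)) read
  1·M_0 + 4·M_1 + 1·M_2 = 6(Δ_1 - Δ_0) = -144
  1·M_1 + 4·M_2 + 1·M_3 = 6(Δ_2 - Δ_1) = 138
Natural end conditions: M_0 = M_3 = 0.
Hence M_0 = 0, M_1 = -238/5, M_2 = 232/5, M_3 = 0.
On [-1, 0], S'(x) = b_0 + 2c_0·(x + 1) + 3d_0·(x + 1)² with b_0 = Δ_0 - h_0(2M_0 + M_1)/6 = 284/15, c_0 = M_0/2 = 0, d_0 = (M_1 - M_0)/(6h_0) = -119/15. So S'(-1) = 284/15.

18.9333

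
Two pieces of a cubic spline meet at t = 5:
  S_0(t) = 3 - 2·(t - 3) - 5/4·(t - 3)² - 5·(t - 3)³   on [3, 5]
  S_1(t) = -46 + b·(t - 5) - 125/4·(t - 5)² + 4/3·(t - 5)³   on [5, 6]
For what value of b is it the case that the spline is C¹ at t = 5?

-67

S_0'(t) = -2 - 5/2·(t - 3) - 15·(t - 3)², so S_0'(5) = -67. On the right, S_1'(5) = b, so b = -67.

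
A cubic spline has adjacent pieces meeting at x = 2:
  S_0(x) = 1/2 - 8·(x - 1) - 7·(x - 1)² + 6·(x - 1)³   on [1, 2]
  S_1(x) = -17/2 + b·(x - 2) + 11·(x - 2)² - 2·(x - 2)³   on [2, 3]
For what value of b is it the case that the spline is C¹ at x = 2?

S_0'(x) = -8 - 14·(x - 1) + 18·(x - 1)², so S_0'(2) = -4. On the right, S_1'(2) = b, so b = -4.

-4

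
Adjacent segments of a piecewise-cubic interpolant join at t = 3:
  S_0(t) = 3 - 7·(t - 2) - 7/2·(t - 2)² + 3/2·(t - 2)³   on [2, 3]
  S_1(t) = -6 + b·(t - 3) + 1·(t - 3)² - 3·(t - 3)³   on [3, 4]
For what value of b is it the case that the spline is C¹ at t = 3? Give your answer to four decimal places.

S_0'(t) = -7 - 7·(t - 2) + 9/2·(t - 2)², so S_0'(3) = -19/2. On the right, S_1'(3) = b, so b = -19/2.

-9.5000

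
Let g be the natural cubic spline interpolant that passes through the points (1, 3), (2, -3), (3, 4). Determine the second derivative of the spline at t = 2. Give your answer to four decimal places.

Put σ_i = g'' at the i-th knot. Here h = (1, 1) and Δ = (-6, 7), so the interior equations h_(i-1)·σ_(i-1) + 2(h_(i-1)+h_i)·σ_i + h_i·σ_(i+1) = 6(Δ_i − Δ_(i-1)) read
  1·σ_0 + 4·σ_1 + 1·σ_2 = 6(Δ_1 - Δ_0) = 78
Natural end conditions: σ_0 = σ_2 = 0.
Solving the tridiagonal system: σ_0 = 0, σ_1 = 39/2, σ_2 = 0.

19.5000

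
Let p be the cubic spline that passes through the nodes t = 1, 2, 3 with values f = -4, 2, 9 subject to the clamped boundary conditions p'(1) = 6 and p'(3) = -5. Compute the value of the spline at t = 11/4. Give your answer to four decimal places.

Let M_i = p''(x_i). Step sizes h_i = 1, 1; slopes of the chords Δ_i = (y_(i+1) - y_i)/h_i = 6, 7.
  1·M_0 + 4·M_1 + 1·M_2 = 6(Δ_1 - Δ_0) = 6
Clamped end conditions give two more equations: 2h_0·M_0 + h_0·M_1 = 6(Δ_0 - p'(1)) = 0 and h_1·M_1 + 2h_1·M_2 = 6(p'(3) - Δ_1) = -72.
Forward elimination and back-substitution give M_0 = -7, M_1 = 14, M_2 = -43.
On [2, 3], p(t) = 2 + 19/2·(t - 2) + 7·(t - 2)² - 19/2·(t - 2)³.
With (t - 2) = 3/4: p(11/4) = 1159/128.

9.0547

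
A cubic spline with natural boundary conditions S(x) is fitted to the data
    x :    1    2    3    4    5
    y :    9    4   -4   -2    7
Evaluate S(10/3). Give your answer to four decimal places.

-4.6138

Put m_i = S'' at the i-th knot. Here h = (1, 1, 1, 1) and Δ = (-5, -8, 2, 9), so the interior equations h_(i-1)·m_(i-1) + 2(h_(i-1)+h_i)·m_i + h_i·m_(i+1) = 6(Δ_i − Δ_(i-1)) read
  1·m_0 + 4·m_1 + 1·m_2 = 6(Δ_1 - Δ_0) = -18
  1·m_1 + 4·m_2 + 1·m_3 = 6(Δ_2 - Δ_1) = 60
  1·m_2 + 4·m_3 + 1·m_4 = 6(Δ_3 - Δ_2) = 42
Natural end conditions: m_0 = m_4 = 0.
Solving: m_0 = 0, m_1 = -117/14, m_2 = 108/7, m_3 = 93/14, m_4 = 0.
On [3, 4], S(x) = -4 - 17/4·(x - 3) + 54/7·(x - 3)² - 41/28·(x - 3)³.
With (x - 3) = 1/3: S(10/3) = -872/189.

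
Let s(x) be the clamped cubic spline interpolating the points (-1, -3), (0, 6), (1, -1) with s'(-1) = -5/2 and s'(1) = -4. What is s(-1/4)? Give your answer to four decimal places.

4.0371

With m_i denoting the second derivative at x_i, h_i = 1, 1, and Δ_i = (y_(i+1) − y_i)/h_i = 9, -7:
  1·m_0 + 4·m_1 + 1·m_2 = 6(Δ_1 - Δ_0) = -96
Clamped end conditions give two more equations: 2h_0·m_0 + h_0·m_1 = 6(Δ_0 - s'(-1)) = 69 and h_1·m_1 + 2h_1·m_2 = 6(s'(1) - Δ_1) = 18.
Solving the tridiagonal system: m_0 = 231/4, m_1 = -93/2, m_2 = 129/4.
On [-1, 0], s(x) = -3 - 5/2·(x + 1) + 231/8·(x + 1)² - 139/8·(x + 1)³.
With (x + 1) = 3/4: s(-1/4) = 2067/512.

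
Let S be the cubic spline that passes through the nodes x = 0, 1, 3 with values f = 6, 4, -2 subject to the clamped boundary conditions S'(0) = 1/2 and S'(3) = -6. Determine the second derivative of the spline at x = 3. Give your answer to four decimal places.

With m_i denoting the second derivative at x_i, h_i = 1, 2, and Δ_i = (y_(i+1) − y_i)/h_i = -2, -3:
  1·m_0 + 6·m_1 + 2·m_2 = 6(Δ_1 - Δ_0) = -6
Clamped end conditions give two more equations: 2h_0·m_0 + h_0·m_1 = 6(Δ_0 - S'(0)) = -15 and h_1·m_1 + 2h_1·m_2 = 6(S'(3) - Δ_1) = -18.
Hence m_0 = -26/3, m_1 = 7/3, m_2 = -17/3.

-5.6667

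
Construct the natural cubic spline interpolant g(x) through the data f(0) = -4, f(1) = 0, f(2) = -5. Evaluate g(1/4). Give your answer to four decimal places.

-2.4727

Write m_i for g''(x_i). With h_i = 1, 1 and divided differences Δ_i = 4, -5, the continuity of g' gives the tridiagonal system
  1·m_0 + 4·m_1 + 1·m_2 = 6(Δ_1 - Δ_0) = -54
Natural end conditions: m_0 = m_2 = 0.
Solving the tridiagonal system: m_0 = 0, m_1 = -27/2, m_2 = 0.
On [0, 1], g(x) = -4 + 25/4·x + 0·x² - 9/4·x³.
With x = 1/4: g(1/4) = -633/256.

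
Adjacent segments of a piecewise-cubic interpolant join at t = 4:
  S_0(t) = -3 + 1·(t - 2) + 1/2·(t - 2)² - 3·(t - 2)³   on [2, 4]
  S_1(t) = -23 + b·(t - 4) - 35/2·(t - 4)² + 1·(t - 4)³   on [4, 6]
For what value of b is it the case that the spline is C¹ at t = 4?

-33

S_0'(t) = 1 + 1·(t - 2) - 9·(t - 2)², so S_0'(4) = -33. On the right, S_1'(4) = b, so b = -33.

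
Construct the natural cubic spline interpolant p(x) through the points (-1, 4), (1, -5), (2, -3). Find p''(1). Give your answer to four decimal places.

6.5000

With σ_i denoting the second derivative at x_i, h_i = 2, 1, and Δ_i = (y_(i+1) − y_i)/h_i = -9/2, 2:
  2·σ_0 + 6·σ_1 + 1·σ_2 = 6(Δ_1 - Δ_0) = 39
Natural end conditions: σ_0 = σ_2 = 0.
Hence σ_0 = 0, σ_1 = 13/2, σ_2 = 0.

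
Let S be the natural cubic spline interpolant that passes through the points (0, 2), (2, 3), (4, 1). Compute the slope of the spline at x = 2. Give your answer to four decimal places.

Write m_i for S''(x_i). With h_i = 2, 2 and divided differences Δ_i = 1/2, -1, the continuity of S' gives the tridiagonal system
  2·m_0 + 8·m_1 + 2·m_2 = 6(Δ_1 - Δ_0) = -9
Natural end conditions: m_0 = m_2 = 0.
Solving the tridiagonal system: m_0 = 0, m_1 = -9/8, m_2 = 0.
On [2, 4], S'(x) = b_1 + 2c_1·(x - 2) + 3d_1·(x - 2)² with b_1 = Δ_1 - h_1(2m_1 + m_2)/6 = -1/4, c_1 = m_1/2 = -9/16, d_1 = (m_2 - m_1)/(6h_1) = 3/32. So S'(2) = -1/4.

-0.2500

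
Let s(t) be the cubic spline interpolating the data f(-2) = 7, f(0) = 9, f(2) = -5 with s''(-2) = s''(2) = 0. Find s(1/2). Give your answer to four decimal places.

Let M_i = s''(x_i). Step sizes h_i = 2, 2; slopes of the chords Δ_i = (y_(i+1) - y_i)/h_i = 1, -7.
  2·M_0 + 8·M_1 + 2·M_2 = 6(Δ_1 - Δ_0) = -48
Natural end conditions: M_0 = M_2 = 0.
Hence M_0 = 0, M_1 = -6, M_2 = 0.
On [0, 2], s(t) = 9 - 3·t - 3·t² + 1/2·t³.
With t = 1/2: s(1/2) = 109/16.

6.8125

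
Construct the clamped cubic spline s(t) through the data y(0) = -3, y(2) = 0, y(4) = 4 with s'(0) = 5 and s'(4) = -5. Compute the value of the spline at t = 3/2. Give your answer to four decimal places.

-0.7383

With σ_i denoting the second derivative at x_i, h_i = 2, 2, and Δ_i = (y_(i+1) − y_i)/h_i = 3/2, 2:
  2·σ_0 + 8·σ_1 + 2·σ_2 = 6(Δ_1 - Δ_0) = 3
Clamped end conditions give two more equations: 2h_0·σ_0 + h_0·σ_1 = 6(Δ_0 - s'(0)) = -21 and h_1·σ_1 + 2h_1·σ_2 = 6(s'(4) - Δ_1) = -42.
Forward elimination and back-substitution give σ_0 = -65/8, σ_1 = 23/4, σ_2 = -107/8.
On [0, 2], s(t) = -3 + 5·t - 65/16·t² + 37/32·t³.
With t = 3/2: s(3/2) = -189/256.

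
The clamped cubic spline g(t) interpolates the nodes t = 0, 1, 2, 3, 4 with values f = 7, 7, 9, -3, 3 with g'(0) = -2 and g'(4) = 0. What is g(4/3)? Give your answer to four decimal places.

With σ_i denoting the second derivative at x_i, h_i = 1, 1, 1, 1, and Δ_i = (y_(i+1) − y_i)/h_i = 0, 2, -12, 6:
  1·σ_0 + 4·σ_1 + 1·σ_2 = 6(Δ_1 - Δ_0) = 12
  1·σ_1 + 4·σ_2 + 1·σ_3 = 6(Δ_2 - Δ_1) = -84
  1·σ_2 + 4·σ_3 + 1·σ_4 = 6(Δ_3 - Δ_2) = 108
Clamped end conditions give two more equations: 2h_0·σ_0 + h_0·σ_1 = 6(Δ_0 - g'(0)) = 12 and h_3·σ_3 + 2h_3·σ_4 = 6(g'(4) - Δ_3) = -36.
Solving the tridiagonal system: σ_0 = 1/14, σ_1 = 83/7, σ_2 = -71/2, σ_3 = 323/7, σ_4 = -575/14.
On [1, 2], g(t) = 7 + 111/28·(t - 1) + 83/14·(t - 1)² - 221/28·(t - 1)³.
With (t - 1) = 1/3: g(4/3) = 1642/189.

8.6878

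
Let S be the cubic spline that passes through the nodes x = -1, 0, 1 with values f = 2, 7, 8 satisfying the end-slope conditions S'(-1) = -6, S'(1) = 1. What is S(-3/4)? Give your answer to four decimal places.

Put σ_i = S'' at the i-th knot. Here h = (1, 1) and Δ = (5, 1), so the interior equations h_(i-1)·σ_(i-1) + 2(h_(i-1)+h_i)·σ_i + h_i·σ_(i+1) = 6(Δ_i − Δ_(i-1)) read
  1·σ_0 + 4·σ_1 + 1·σ_2 = 6(Δ_1 - Δ_0) = -24
Clamped end conditions give two more equations: 2h_0·σ_0 + h_0·σ_1 = 6(Δ_0 - S'(-1)) = 66 and h_1·σ_1 + 2h_1·σ_2 = 6(S'(1) - Δ_1) = 0.
Solving the tridiagonal system: σ_0 = 85/2, σ_1 = -19, σ_2 = 19/2.
On [-1, 0], S(x) = 2 - 6·(x + 1) + 85/4·(x + 1)² - 41/4·(x + 1)³.
With (x + 1) = 1/4: S(-3/4) = 427/256.

1.6680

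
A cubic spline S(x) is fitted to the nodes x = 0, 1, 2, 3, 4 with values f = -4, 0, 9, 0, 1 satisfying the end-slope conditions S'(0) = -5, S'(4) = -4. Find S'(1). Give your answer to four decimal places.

11.4286

Write σ_i for S''(x_i). With h_i = 1, 1, 1, 1 and divided differences Δ_i = 4, 9, -9, 1, the continuity of S' gives the tridiagonal system
  1·σ_0 + 4·σ_1 + 1·σ_2 = 6(Δ_1 - Δ_0) = 30
  1·σ_1 + 4·σ_2 + 1·σ_3 = 6(Δ_2 - Δ_1) = -108
  1·σ_2 + 4·σ_3 + 1·σ_4 = 6(Δ_3 - Δ_2) = 60
Clamped end conditions give two more equations: 2h_0·σ_0 + h_0·σ_1 = 6(Δ_0 - S'(0)) = 54 and h_3·σ_3 + 2h_3·σ_4 = 6(S'(4) - Δ_3) = -30.
Solving: σ_0 = 148/7, σ_1 = 82/7, σ_2 = -38, σ_3 = 226/7, σ_4 = -218/7.
On [1, 2], S'(x) = b_1 + 2c_1·(x - 1) + 3d_1·(x - 1)² with b_1 = Δ_1 - h_1(2σ_1 + σ_2)/6 = 80/7, c_1 = σ_1/2 = 41/7, d_1 = (σ_2 - σ_1)/(6h_1) = -58/7. So S'(1) = 80/7.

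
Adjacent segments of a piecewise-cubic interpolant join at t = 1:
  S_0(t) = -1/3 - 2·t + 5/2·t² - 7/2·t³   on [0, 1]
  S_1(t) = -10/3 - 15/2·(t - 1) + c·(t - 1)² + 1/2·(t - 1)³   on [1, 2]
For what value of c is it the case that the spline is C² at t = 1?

-8

S_0''(t) = 5 - 21·t, so S_0''(1) = -16. On the right, S_1''(1) = 2c, so c = -8.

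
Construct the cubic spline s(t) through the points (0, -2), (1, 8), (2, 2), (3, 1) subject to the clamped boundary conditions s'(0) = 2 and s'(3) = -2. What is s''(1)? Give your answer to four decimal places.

With M_i denoting the second derivative at x_i, h_i = 1, 1, 1, and Δ_i = (y_(i+1) − y_i)/h_i = 10, -6, -1:
  1·M_0 + 4·M_1 + 1·M_2 = 6(Δ_1 - Δ_0) = -96
  1·M_1 + 4·M_2 + 1·M_3 = 6(Δ_2 - Δ_1) = 30
Clamped end conditions give two more equations: 2h_0·M_0 + h_0·M_1 = 6(Δ_0 - s'(0)) = 48 and h_2·M_2 + 2h_2·M_3 = 6(s'(3) - Δ_2) = -6.
Forward elimination and back-substitution give M_0 = 662/15, M_1 = -604/15, M_2 = 314/15, M_3 = -202/15.

-40.2667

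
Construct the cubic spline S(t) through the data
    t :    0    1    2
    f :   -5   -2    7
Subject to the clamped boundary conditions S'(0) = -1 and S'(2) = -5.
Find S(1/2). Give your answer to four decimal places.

With M_i denoting the second derivative at x_i, h_i = 1, 1, and Δ_i = (y_(i+1) − y_i)/h_i = 3, 9:
  1·M_0 + 4·M_1 + 1·M_2 = 6(Δ_1 - Δ_0) = 36
Clamped end conditions give two more equations: 2h_0·M_0 + h_0·M_1 = 6(Δ_0 - S'(0)) = 24 and h_1·M_1 + 2h_1·M_2 = 6(S'(2) - Δ_1) = -84.
Hence M_0 = 1, M_1 = 22, M_2 = -53.
On [0, 1], S(t) = -5 - 1·t + 1/2·t² + 7/2·t³.
With t = 1/2: S(1/2) = -79/16.

-4.9375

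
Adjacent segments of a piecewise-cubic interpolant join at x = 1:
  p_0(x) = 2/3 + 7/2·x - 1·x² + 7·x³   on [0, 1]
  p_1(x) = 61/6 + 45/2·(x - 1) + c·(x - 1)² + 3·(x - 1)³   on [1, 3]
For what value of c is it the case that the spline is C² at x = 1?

20

p_0''(x) = -2 + 42·x, so p_0''(1) = 40. On the right, p_1''(1) = 2c, so c = 20.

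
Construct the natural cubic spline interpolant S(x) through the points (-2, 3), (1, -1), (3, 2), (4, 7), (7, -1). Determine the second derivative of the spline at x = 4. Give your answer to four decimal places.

-6.2831

Let σ_i = S''(x_i). Step sizes h_i = 3, 2, 1, 3; slopes of the chords Δ_i = (y_(i+1) - y_i)/h_i = -4/3, 3/2, 5, -8/3.
  3·σ_0 + 10·σ_1 + 2·σ_2 = 6(Δ_1 - Δ_0) = 17
  2·σ_1 + 6·σ_2 + 1·σ_3 = 6(Δ_2 - Δ_1) = 21
  1·σ_2 + 8·σ_3 + 3·σ_4 = 6(Δ_3 - Δ_2) = -46
Natural end conditions: σ_0 = σ_4 = 0.
Hence σ_0 = 0, σ_1 = 371/438, σ_2 = 934/219, σ_3 = -1376/219, σ_4 = 0.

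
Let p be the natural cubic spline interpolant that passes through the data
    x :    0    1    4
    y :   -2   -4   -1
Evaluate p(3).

With m_i denoting the second derivative at x_i, h_i = 1, 3, and Δ_i = (y_(i+1) − y_i)/h_i = -2, 1:
  1·m_0 + 8·m_1 + 3·m_2 = 6(Δ_1 - Δ_0) = 18
Natural end conditions: m_0 = m_2 = 0.
Forward elimination and back-substitution give m_0 = 0, m_1 = 9/4, m_2 = 0.
On [1, 4], p(x) = -4 - 5/4·(x - 1) + 9/8·(x - 1)² - 1/8·(x - 1)³.
With (x - 1) = 2: p(3) = -3.

-3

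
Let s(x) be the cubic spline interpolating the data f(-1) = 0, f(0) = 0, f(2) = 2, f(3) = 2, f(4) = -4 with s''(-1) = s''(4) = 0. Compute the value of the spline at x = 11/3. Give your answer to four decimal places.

-1.5531

Put M_i = s'' at the i-th knot. Here h = (1, 2, 1, 1) and Δ = (0, 1, 0, -6), so the interior equations h_(i-1)·M_(i-1) + 2(h_(i-1)+h_i)·M_i + h_i·M_(i+1) = 6(Δ_i − Δ_(i-1)) read
  1·M_0 + 6·M_1 + 2·M_2 = 6(Δ_1 - Δ_0) = 6
  2·M_1 + 6·M_2 + 1·M_3 = 6(Δ_2 - Δ_1) = -6
  1·M_2 + 4·M_3 + 1·M_4 = 6(Δ_3 - Δ_2) = -36
Natural end conditions: M_0 = M_4 = 0.
Hence M_0 = 0, M_1 = 57/61, M_2 = 12/61, M_3 = -552/61, M_4 = 0.
On [3, 4], s(x) = 2 - 182/61·(x - 3) - 276/61·(x - 3)² + 92/61·(x - 3)³.
With (x - 3) = 2/3: s(11/3) = -2558/1647.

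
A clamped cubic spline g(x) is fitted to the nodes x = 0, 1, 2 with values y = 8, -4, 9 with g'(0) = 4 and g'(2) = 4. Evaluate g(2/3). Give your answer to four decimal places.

-0.4074

Let σ_i = g''(x_i). Step sizes h_i = 1, 1; slopes of the chords Δ_i = (y_(i+1) - y_i)/h_i = -12, 13.
  1·σ_0 + 4·σ_1 + 1·σ_2 = 6(Δ_1 - Δ_0) = 150
Clamped end conditions give two more equations: 2h_0·σ_0 + h_0·σ_1 = 6(Δ_0 - g'(0)) = -96 and h_1·σ_1 + 2h_1·σ_2 = 6(g'(2) - Δ_1) = -54.
Hence σ_0 = -171/2, σ_1 = 75, σ_2 = -129/2.
On [0, 1], g(x) = 8 + 4·x - 171/4·x² + 107/4·x³.
With x = 2/3: g(2/3) = -11/27.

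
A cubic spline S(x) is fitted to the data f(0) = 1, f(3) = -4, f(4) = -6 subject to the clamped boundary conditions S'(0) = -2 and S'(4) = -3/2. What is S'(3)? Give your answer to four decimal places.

-2.0625

Write σ_i for S''(x_i). With h_i = 3, 1 and divided differences Δ_i = -5/3, -2, the continuity of S' gives the tridiagonal system
  3·σ_0 + 8·σ_1 + 1·σ_2 = 6(Δ_1 - Δ_0) = -2
Clamped end conditions give two more equations: 2h_0·σ_0 + h_0·σ_1 = 6(Δ_0 - S'(0)) = 2 and h_1·σ_1 + 2h_1·σ_2 = 6(S'(4) - Δ_1) = 3.
Solving the tridiagonal system: σ_0 = 17/24, σ_1 = -3/4, σ_2 = 15/8.
On [3, 4], S'(x) = b_1 + 2c_1·(x - 3) + 3d_1·(x - 3)² with b_1 = Δ_1 - h_1(2σ_1 + σ_2)/6 = -33/16, c_1 = σ_1/2 = -3/8, d_1 = (σ_2 - σ_1)/(6h_1) = 7/16. So S'(3) = -33/16.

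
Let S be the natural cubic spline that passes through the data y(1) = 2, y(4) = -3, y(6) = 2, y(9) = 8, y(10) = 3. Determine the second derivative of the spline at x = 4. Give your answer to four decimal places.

With σ_i denoting the second derivative at x_i, h_i = 3, 2, 3, 1, and Δ_i = (y_(i+1) − y_i)/h_i = -5/3, 5/2, 2, -5:
  3·σ_0 + 10·σ_1 + 2·σ_2 = 6(Δ_1 - Δ_0) = 25
  2·σ_1 + 10·σ_2 + 3·σ_3 = 6(Δ_2 - Δ_1) = -3
  3·σ_2 + 8·σ_3 + 1·σ_4 = 6(Δ_3 - Δ_2) = -42
Natural end conditions: σ_0 = σ_4 = 0.
Hence σ_0 = 0, σ_1 = 1571/678, σ_2 = 310/339, σ_3 = -632/113, σ_4 = 0.

2.3171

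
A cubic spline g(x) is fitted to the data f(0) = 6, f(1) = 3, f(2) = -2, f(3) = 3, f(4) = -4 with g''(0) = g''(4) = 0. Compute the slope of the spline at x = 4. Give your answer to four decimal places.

Put m_i = g'' at the i-th knot. Here h = (1, 1, 1, 1) and Δ = (-3, -5, 5, -7), so the interior equations h_(i-1)·m_(i-1) + 2(h_(i-1)+h_i)·m_i + h_i·m_(i+1) = 6(Δ_i − Δ_(i-1)) read
  1·m_0 + 4·m_1 + 1·m_2 = 6(Δ_1 - Δ_0) = -12
  1·m_1 + 4·m_2 + 1·m_3 = 6(Δ_2 - Δ_1) = 60
  1·m_2 + 4·m_3 + 1·m_4 = 6(Δ_3 - Δ_2) = -72
Natural end conditions: m_0 = m_4 = 0.
Hence m_0 = 0, m_1 = -123/14, m_2 = 162/7, m_3 = -333/14, m_4 = 0.
On [3, 4], g'(x) = b_3 + 2c_3·(x - 3) + 3d_3·(x - 3)² with b_3 = Δ_3 - h_3(2m_3 + m_4)/6 = 13/14, c_3 = m_3/2 = -333/28, d_3 = (m_4 - m_3)/(6h_3) = 111/28. So g'(4) = -307/28.

-10.9643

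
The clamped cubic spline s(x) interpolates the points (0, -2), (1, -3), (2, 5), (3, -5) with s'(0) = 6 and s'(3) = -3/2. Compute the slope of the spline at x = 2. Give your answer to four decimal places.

-2.2000

Put M_i = s'' at the i-th knot. Here h = (1, 1, 1) and Δ = (-1, 8, -10), so the interior equations h_(i-1)·M_(i-1) + 2(h_(i-1)+h_i)·M_i + h_i·M_(i+1) = 6(Δ_i − Δ_(i-1)) read
  1·M_0 + 4·M_1 + 1·M_2 = 6(Δ_1 - Δ_0) = 54
  1·M_1 + 4·M_2 + 1·M_3 = 6(Δ_2 - Δ_1) = -108
Clamped end conditions give two more equations: 2h_0·M_0 + h_0·M_1 = 6(Δ_0 - s'(0)) = -42 and h_2·M_2 + 2h_2·M_3 = 6(s'(3) - Δ_2) = 51.
Solving the tridiagonal system: M_0 = -193/5, M_1 = 176/5, M_2 = -241/5, M_3 = 248/5.
On [2, 3], s'(x) = b_2 + 2c_2·(x - 2) + 3d_2·(x - 2)² with b_2 = Δ_2 - h_2(2M_2 + M_3)/6 = -11/5, c_2 = M_2/2 = -241/10, d_2 = (M_3 - M_2)/(6h_2) = 163/10. So s'(2) = -11/5.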